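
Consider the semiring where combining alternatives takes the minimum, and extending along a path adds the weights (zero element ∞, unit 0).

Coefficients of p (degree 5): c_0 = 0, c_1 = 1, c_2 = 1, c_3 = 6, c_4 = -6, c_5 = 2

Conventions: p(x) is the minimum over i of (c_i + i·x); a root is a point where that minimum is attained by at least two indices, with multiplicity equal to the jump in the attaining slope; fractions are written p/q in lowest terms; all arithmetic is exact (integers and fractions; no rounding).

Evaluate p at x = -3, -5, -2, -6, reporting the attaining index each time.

p(-3) = min(0+0·(-3)=0, 1+1·(-3)=-2, 1+2·(-3)=-5, 6+3·(-3)=-3, -6+4·(-3)=-18, 2+5·(-3)=-13) = -18 (attained by i=4)
p(-5) = min(0+0·(-5)=0, 1+1·(-5)=-4, 1+2·(-5)=-9, 6+3·(-5)=-9, -6+4·(-5)=-26, 2+5·(-5)=-23) = -26 (attained by i=4)
p(-2) = min(0+0·(-2)=0, 1+1·(-2)=-1, 1+2·(-2)=-3, 6+3·(-2)=0, -6+4·(-2)=-14, 2+5·(-2)=-8) = -14 (attained by i=4)
p(-6) = min(0+0·(-6)=0, 1+1·(-6)=-5, 1+2·(-6)=-11, 6+3·(-6)=-12, -6+4·(-6)=-30, 2+5·(-6)=-28) = -30 (attained by i=4)
Answer: p(-3) = -18; p(-5) = -26; p(-2) = -14; p(-6) = -30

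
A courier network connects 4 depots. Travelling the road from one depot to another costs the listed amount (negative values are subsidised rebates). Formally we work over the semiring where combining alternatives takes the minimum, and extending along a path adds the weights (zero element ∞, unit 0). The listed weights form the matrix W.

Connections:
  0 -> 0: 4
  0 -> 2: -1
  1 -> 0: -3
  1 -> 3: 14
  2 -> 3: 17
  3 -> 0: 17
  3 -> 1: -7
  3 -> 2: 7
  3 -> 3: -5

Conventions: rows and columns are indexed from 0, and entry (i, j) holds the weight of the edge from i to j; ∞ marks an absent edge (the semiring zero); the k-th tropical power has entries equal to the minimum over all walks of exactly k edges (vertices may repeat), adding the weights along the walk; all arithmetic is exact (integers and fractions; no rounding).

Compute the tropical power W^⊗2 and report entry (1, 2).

W^⊗2:
  [8, ∞, 3, 16]
  [1, 7, -4, 9]
  [34, 10, 24, 12]
  [-10, -12, 2, -10]
Key observation: the optimum is the walk 1->0->2, with weight (-3) + (-1) = -4.
Optimal value attained by: walk 1->0->2.
Answer: (W^⊗2)[1][2] = -4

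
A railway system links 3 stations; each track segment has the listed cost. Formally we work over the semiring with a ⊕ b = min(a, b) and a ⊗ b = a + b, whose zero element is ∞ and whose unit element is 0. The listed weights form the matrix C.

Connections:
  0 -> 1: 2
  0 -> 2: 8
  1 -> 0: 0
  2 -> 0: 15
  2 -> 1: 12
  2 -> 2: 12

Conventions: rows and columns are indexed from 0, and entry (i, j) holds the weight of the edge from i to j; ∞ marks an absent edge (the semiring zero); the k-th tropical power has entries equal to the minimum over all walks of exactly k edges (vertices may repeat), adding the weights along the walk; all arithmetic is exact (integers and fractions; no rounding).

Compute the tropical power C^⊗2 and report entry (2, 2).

C^⊗2:
  [2, 20, 20]
  [∞, 2, 8]
  [12, 17, 23]
Key observation: the optimum is the walk 2->0->2, with weight 15 + 8 = 23.
Optimal value attained by: walk 2->0->2.
Answer: (C^⊗2)[2][2] = 23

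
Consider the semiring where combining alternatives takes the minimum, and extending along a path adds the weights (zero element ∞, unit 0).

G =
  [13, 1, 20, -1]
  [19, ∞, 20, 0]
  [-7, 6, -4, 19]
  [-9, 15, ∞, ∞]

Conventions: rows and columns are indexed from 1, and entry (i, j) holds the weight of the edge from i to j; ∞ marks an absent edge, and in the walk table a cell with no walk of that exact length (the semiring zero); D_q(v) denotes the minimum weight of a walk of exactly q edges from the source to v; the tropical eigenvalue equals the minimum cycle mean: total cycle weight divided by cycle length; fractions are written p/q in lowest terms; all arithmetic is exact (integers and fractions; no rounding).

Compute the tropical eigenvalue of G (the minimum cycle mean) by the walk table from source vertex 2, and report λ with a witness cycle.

q=0: [∞, 0, ∞, ∞]
q=1: [19, ∞, 20, 0]
q=2: [-9, 15, 16, 18]
q=3: [4, -8, 11, -10]
q=4: [-19, 5, 7, -8]
Optimal cycle mean attained by: cycle 1->4->1, total (-1) + (-9), length 2.
Answer: λ = -5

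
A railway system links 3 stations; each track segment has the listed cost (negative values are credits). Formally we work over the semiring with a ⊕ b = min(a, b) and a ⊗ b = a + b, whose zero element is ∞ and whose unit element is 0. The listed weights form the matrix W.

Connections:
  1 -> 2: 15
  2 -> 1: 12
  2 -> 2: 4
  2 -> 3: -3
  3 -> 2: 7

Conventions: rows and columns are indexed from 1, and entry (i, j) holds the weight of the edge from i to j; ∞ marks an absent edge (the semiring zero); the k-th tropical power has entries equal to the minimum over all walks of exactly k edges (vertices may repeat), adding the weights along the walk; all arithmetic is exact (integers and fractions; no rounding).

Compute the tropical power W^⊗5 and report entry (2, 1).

W^⊗2:
  [27, 19, 12]
  [16, 4, 1]
  [19, 11, 4]
W^⊗3:
  [31, 19, 16]
  [16, 8, 1]
  [23, 11, 8]
W^⊗4:
  [31, 23, 16]
  [20, 8, 5]
  [23, 15, 8]
W^⊗5:
  [35, 23, 20]
  [20, 12, 5]
  [27, 15, 12]
Key observation: the optimum is the walk 2->3->2->3->2->1, with weight (-3) + 7 + (-3) + 7 + 12 = 20.
Optimal value attained by: walk 2->3->2->3->2->1.
Answer: (W^⊗5)[2][1] = 20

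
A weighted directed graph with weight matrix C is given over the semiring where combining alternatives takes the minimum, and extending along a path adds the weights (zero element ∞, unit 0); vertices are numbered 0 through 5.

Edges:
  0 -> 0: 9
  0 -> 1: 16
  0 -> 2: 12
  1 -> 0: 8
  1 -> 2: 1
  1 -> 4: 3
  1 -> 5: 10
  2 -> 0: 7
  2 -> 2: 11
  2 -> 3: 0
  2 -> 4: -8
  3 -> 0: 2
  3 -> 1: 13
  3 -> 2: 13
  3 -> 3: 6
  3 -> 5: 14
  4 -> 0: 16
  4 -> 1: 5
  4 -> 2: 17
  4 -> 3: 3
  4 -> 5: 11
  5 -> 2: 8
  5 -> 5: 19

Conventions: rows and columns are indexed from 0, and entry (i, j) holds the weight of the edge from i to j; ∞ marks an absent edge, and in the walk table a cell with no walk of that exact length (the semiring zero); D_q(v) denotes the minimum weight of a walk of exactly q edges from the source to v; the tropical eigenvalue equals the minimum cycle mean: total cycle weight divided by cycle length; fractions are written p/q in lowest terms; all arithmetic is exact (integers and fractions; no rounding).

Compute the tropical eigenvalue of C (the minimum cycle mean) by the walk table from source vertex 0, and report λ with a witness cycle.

q=0: [0, ∞, ∞, ∞, ∞, ∞]
q=1: [9, 16, 12, ∞, ∞, ∞]
q=2: [18, 25, 17, 12, 4, 26]
q=3: [14, 9, 21, 7, 9, 15]
q=4: [9, 14, 10, 12, 12, 19]
q=5: [14, 17, 15, 10, 2, 23]
q=6: [12, 7, 18, 5, 7, 13]
Optimal cycle mean attained by: cycle 1->2->4->1, total 1 + (-8) + 5, length 3.
Answer: λ = -2/3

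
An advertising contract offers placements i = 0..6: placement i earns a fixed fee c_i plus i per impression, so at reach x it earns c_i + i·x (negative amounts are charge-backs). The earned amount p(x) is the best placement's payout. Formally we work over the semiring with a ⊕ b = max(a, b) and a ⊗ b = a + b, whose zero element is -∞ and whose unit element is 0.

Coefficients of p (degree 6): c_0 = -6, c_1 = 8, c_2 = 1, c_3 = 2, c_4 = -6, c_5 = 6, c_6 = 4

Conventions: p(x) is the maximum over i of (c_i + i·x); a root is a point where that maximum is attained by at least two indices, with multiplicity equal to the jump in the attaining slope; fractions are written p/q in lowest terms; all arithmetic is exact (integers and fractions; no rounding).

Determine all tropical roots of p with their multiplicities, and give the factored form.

hull edge (i=0, c=-6) to (i=1, c=8): slope 14, span 1
hull edge (i=1, c=8) to (i=5, c=6): slope -1/2, span 4
hull edge (i=5, c=6) to (i=6, c=4): slope -2, span 1
Factored form: p(x) = 4 ⊗ (x ⊕ (-14)) ⊗ (x ⊕ 1/2) ⊗ (x ⊕ 1/2) ⊗ (x ⊕ 1/2) ⊗ (x ⊕ 1/2) ⊗ (x ⊕ 2)
Answer: roots = -14 (mult 1), 1/2 (mult 4), 2 (mult 1)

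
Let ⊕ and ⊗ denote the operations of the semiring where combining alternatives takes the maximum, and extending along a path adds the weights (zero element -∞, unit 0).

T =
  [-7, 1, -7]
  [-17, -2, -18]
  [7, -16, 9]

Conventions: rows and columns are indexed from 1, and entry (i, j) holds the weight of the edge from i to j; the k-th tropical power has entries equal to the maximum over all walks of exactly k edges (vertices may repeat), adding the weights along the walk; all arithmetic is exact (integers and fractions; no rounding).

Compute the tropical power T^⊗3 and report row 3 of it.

T^⊗2:
  [0, -1, 2]
  [-11, -4, -9]
  [16, 8, 18]
T^⊗3:
  [9, 1, 11]
  [-2, -6, 0]
  [25, 17, 27]
Answer: row 3 of T^⊗3 = [25, 17, 27]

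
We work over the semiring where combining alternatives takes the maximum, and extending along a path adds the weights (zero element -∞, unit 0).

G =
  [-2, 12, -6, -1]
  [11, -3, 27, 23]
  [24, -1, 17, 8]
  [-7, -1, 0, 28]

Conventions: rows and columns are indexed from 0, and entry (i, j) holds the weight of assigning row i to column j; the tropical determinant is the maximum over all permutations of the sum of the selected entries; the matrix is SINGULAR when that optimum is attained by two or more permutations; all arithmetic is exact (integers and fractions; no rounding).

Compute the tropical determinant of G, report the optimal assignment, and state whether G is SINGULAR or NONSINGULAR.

σ = (0, 1, 2, 3): (-2) + (-3) + 17 + 28 = 40
σ = (0, 1, 3, 2): (-2) + (-3) + 8 + 0 = 3
σ = (0, 2, 1, 3): (-2) + 27 + (-1) + 28 = 52
σ = (0, 2, 3, 1): (-2) + 27 + 8 + (-1) = 32
σ = (0, 3, 1, 2): (-2) + 23 + (-1) + 0 = 20
σ = (0, 3, 2, 1): (-2) + 23 + 17 + (-1) = 37
σ = (1, 0, 2, 3): 12 + 11 + 17 + 28 = 68
σ = (1, 0, 3, 2): 12 + 11 + 8 + 0 = 31
σ = (1, 2, 0, 3): 12 + 27 + 24 + 28 = 91
σ = (1, 2, 3, 0): 12 + 27 + 8 + (-7) = 40
σ = (1, 3, 0, 2): 12 + 23 + 24 + 0 = 59
σ = (1, 3, 2, 0): 12 + 23 + 17 + (-7) = 45
σ = (2, 0, 1, 3): (-6) + 11 + (-1) + 28 = 32
σ = (2, 0, 3, 1): (-6) + 11 + 8 + (-1) = 12
σ = (2, 1, 0, 3): (-6) + (-3) + 24 + 28 = 43
σ = (2, 1, 3, 0): (-6) + (-3) + 8 + (-7) = -8
σ = (2, 3, 0, 1): (-6) + 23 + 24 + (-1) = 40
σ = (2, 3, 1, 0): (-6) + 23 + (-1) + (-7) = 9
σ = (3, 0, 1, 2): (-1) + 11 + (-1) + 0 = 9
σ = (3, 0, 2, 1): (-1) + 11 + 17 + (-1) = 26
σ = (3, 1, 0, 2): (-1) + (-3) + 24 + 0 = 20
σ = (3, 1, 2, 0): (-1) + (-3) + 17 + (-7) = 6
σ = (3, 2, 0, 1): (-1) + 27 + 24 + (-1) = 49
σ = (3, 2, 1, 0): (-1) + 27 + (-1) + (-7) = 18
Optimal value attained by: σ = (1, 2, 0, 3).
Answer: det⊕(G) = 91; verdict: NONSINGULAR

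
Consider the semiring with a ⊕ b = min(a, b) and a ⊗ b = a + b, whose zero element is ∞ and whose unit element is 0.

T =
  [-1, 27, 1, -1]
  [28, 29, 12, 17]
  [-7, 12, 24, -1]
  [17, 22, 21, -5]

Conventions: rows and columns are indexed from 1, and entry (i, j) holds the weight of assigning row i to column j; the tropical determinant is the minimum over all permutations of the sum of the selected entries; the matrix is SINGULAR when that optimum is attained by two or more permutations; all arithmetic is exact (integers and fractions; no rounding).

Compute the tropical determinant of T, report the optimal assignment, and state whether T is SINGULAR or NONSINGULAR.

σ = (1, 2, 3, 4): (-1) + 29 + 24 + (-5) = 47
σ = (1, 2, 4, 3): (-1) + 29 + (-1) + 21 = 48
σ = (1, 3, 2, 4): (-1) + 12 + 12 + (-5) = 18
σ = (1, 3, 4, 2): (-1) + 12 + (-1) + 22 = 32
σ = (1, 4, 2, 3): (-1) + 17 + 12 + 21 = 49
σ = (1, 4, 3, 2): (-1) + 17 + 24 + 22 = 62
σ = (2, 1, 3, 4): 27 + 28 + 24 + (-5) = 74
σ = (2, 1, 4, 3): 27 + 28 + (-1) + 21 = 75
σ = (2, 3, 1, 4): 27 + 12 + (-7) + (-5) = 27
σ = (2, 3, 4, 1): 27 + 12 + (-1) + 17 = 55
σ = (2, 4, 1, 3): 27 + 17 + (-7) + 21 = 58
σ = (2, 4, 3, 1): 27 + 17 + 24 + 17 = 85
σ = (3, 1, 2, 4): 1 + 28 + 12 + (-5) = 36
σ = (3, 1, 4, 2): 1 + 28 + (-1) + 22 = 50
σ = (3, 2, 1, 4): 1 + 29 + (-7) + (-5) = 18
σ = (3, 2, 4, 1): 1 + 29 + (-1) + 17 = 46
σ = (3, 4, 1, 2): 1 + 17 + (-7) + 22 = 33
σ = (3, 4, 2, 1): 1 + 17 + 12 + 17 = 47
σ = (4, 1, 2, 3): (-1) + 28 + 12 + 21 = 60
σ = (4, 1, 3, 2): (-1) + 28 + 24 + 22 = 73
σ = (4, 2, 1, 3): (-1) + 29 + (-7) + 21 = 42
σ = (4, 2, 3, 1): (-1) + 29 + 24 + 17 = 69
σ = (4, 3, 1, 2): (-1) + 12 + (-7) + 22 = 26
σ = (4, 3, 2, 1): (-1) + 12 + 12 + 17 = 40
Optimal value attained by: σ = (1, 3, 2, 4).
Answer: det⊕(T) = 18; verdict: SINGULAR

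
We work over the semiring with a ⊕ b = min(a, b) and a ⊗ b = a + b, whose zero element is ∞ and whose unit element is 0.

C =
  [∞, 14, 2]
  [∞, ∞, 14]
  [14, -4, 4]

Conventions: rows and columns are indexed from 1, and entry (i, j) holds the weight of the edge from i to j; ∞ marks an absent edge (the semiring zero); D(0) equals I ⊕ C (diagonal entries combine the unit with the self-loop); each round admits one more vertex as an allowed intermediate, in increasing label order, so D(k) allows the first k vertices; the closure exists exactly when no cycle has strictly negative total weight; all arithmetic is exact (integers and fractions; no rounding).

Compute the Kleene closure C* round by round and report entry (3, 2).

D(0):
  [0, 14, 2]
  [∞, 0, 14]
  [14, -4, 0]
D(1):
  [0, 14, 2]
  [∞, 0, 14]
  [14, -4, 0]
D(2):
  [0, 14, 2]
  [∞, 0, 14]
  [14, -4, 0]
D(3):
  [0, -2, 2]
  [28, 0, 14]
  [14, -4, 0]
Answer: C*[3][2] = -4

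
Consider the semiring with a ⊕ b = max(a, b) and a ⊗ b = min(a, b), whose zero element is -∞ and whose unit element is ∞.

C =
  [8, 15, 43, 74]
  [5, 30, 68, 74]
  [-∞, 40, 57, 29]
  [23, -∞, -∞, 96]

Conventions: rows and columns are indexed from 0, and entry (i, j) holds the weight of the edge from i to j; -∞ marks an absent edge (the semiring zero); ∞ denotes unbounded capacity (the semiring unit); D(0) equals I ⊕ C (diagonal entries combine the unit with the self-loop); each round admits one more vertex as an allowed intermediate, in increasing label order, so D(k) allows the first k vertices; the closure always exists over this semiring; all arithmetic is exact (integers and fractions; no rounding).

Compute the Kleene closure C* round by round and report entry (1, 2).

D(0):
  [∞, 15, 43, 74]
  [5, ∞, 68, 74]
  [-∞, 40, ∞, 29]
  [23, -∞, -∞, ∞]
D(1):
  [∞, 15, 43, 74]
  [5, ∞, 68, 74]
  [-∞, 40, ∞, 29]
  [23, 15, 23, ∞]
D(2):
  [∞, 15, 43, 74]
  [5, ∞, 68, 74]
  [5, 40, ∞, 40]
  [23, 15, 23, ∞]
D(3):
  [∞, 40, 43, 74]
  [5, ∞, 68, 74]
  [5, 40, ∞, 40]
  [23, 23, 23, ∞]
D(4):
  [∞, 40, 43, 74]
  [23, ∞, 68, 74]
  [23, 40, ∞, 40]
  [23, 23, 23, ∞]
Answer: C*[1][2] = 68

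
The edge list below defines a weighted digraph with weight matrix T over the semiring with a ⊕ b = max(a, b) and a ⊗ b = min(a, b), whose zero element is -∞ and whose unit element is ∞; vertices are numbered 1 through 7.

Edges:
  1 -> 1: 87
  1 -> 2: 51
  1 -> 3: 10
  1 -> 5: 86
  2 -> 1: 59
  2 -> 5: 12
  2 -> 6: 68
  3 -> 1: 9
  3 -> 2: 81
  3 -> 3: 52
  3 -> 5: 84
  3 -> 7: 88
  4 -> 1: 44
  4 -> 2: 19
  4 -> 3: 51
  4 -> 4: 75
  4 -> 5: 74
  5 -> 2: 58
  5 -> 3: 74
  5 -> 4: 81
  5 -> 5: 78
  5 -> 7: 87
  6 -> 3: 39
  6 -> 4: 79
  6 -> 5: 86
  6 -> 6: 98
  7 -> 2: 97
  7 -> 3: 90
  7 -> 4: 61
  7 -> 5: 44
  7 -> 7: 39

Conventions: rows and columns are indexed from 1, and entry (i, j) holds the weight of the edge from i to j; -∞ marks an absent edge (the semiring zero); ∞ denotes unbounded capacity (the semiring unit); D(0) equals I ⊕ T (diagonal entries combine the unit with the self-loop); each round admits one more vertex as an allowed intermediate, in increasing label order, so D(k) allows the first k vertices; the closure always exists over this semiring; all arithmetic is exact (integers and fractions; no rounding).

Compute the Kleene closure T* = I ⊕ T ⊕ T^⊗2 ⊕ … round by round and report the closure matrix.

D(0):
  [∞, 51, 10, -∞, 86, -∞, -∞]
  [59, ∞, -∞, -∞, 12, 68, -∞]
  [9, 81, ∞, -∞, 84, -∞, 88]
  [44, 19, 51, ∞, 74, -∞, -∞]
  [-∞, 58, 74, 81, ∞, -∞, 87]
  [-∞, -∞, 39, 79, 86, ∞, -∞]
  [-∞, 97, 90, 61, 44, -∞, ∞]
D(1):
  [∞, 51, 10, -∞, 86, -∞, -∞]
  [59, ∞, 10, -∞, 59, 68, -∞]
  [9, 81, ∞, -∞, 84, -∞, 88]
  [44, 44, 51, ∞, 74, -∞, -∞]
  [-∞, 58, 74, 81, ∞, -∞, 87]
  [-∞, -∞, 39, 79, 86, ∞, -∞]
  [-∞, 97, 90, 61, 44, -∞, ∞]
D(2):
  [∞, 51, 10, -∞, 86, 51, -∞]
  [59, ∞, 10, -∞, 59, 68, -∞]
  [59, 81, ∞, -∞, 84, 68, 88]
  [44, 44, 51, ∞, 74, 44, -∞]
  [58, 58, 74, 81, ∞, 58, 87]
  [-∞, -∞, 39, 79, 86, ∞, -∞]
  [59, 97, 90, 61, 59, 68, ∞]
D(3):
  [∞, 51, 10, -∞, 86, 51, 10]
  [59, ∞, 10, -∞, 59, 68, 10]
  [59, 81, ∞, -∞, 84, 68, 88]
  [51, 51, 51, ∞, 74, 51, 51]
  [59, 74, 74, 81, ∞, 68, 87]
  [39, 39, 39, 79, 86, ∞, 39]
  [59, 97, 90, 61, 84, 68, ∞]
D(4):
  [∞, 51, 10, -∞, 86, 51, 10]
  [59, ∞, 10, -∞, 59, 68, 10]
  [59, 81, ∞, -∞, 84, 68, 88]
  [51, 51, 51, ∞, 74, 51, 51]
  [59, 74, 74, 81, ∞, 68, 87]
  [51, 51, 51, 79, 86, ∞, 51]
  [59, 97, 90, 61, 84, 68, ∞]
D(5):
  [∞, 74, 74, 81, 86, 68, 86]
  [59, ∞, 59, 59, 59, 68, 59]
  [59, 81, ∞, 81, 84, 68, 88]
  [59, 74, 74, ∞, 74, 68, 74]
  [59, 74, 74, 81, ∞, 68, 87]
  [59, 74, 74, 81, 86, ∞, 86]
  [59, 97, 90, 81, 84, 68, ∞]
D(6):
  [∞, 74, 74, 81, 86, 68, 86]
  [59, ∞, 68, 68, 68, 68, 68]
  [59, 81, ∞, 81, 84, 68, 88]
  [59, 74, 74, ∞, 74, 68, 74]
  [59, 74, 74, 81, ∞, 68, 87]
  [59, 74, 74, 81, 86, ∞, 86]
  [59, 97, 90, 81, 84, 68, ∞]
D(7):
  [∞, 86, 86, 81, 86, 68, 86]
  [59, ∞, 68, 68, 68, 68, 68]
  [59, 88, ∞, 81, 84, 68, 88]
  [59, 74, 74, ∞, 74, 68, 74]
  [59, 87, 87, 81, ∞, 68, 87]
  [59, 86, 86, 81, 86, ∞, 86]
  [59, 97, 90, 81, 84, 68, ∞]
Answer: T* = [[∞, 86, 86, 81, 86, 68, 86], [59, ∞, 68, 68, 68, 68, 68], [59, 88, ∞, 81, 84, 68, 88], [59, 74, 74, ∞, 74, 68, 74], [59, 87, 87, 81, ∞, 68, 87], [59, 86, 86, 81, 86, ∞, 86], [59, 97, 90, 81, 84, 68, ∞]]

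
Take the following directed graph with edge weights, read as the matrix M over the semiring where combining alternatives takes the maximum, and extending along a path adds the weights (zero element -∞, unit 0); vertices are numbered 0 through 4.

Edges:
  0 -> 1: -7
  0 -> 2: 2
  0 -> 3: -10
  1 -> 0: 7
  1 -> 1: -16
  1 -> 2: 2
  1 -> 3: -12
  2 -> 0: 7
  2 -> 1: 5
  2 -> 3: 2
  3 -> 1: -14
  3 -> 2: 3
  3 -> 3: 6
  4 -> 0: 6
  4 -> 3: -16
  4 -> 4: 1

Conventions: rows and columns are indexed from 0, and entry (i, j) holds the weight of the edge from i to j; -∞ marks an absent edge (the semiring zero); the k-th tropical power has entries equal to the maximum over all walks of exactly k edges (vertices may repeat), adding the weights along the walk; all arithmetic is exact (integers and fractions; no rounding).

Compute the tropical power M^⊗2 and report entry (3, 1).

M^⊗2:
  [9, 7, -5, 4, -∞]
  [9, 7, 9, 4, -∞]
  [12, 0, 9, 8, -∞]
  [10, 8, 9, 12, -∞]
  [7, -1, 8, -4, 2]
Key observation: the optimum is the walk 3->2->1, with weight 3 + 5 = 8.
Optimal value attained by: walk 3->2->1.
Answer: (M^⊗2)[3][1] = 8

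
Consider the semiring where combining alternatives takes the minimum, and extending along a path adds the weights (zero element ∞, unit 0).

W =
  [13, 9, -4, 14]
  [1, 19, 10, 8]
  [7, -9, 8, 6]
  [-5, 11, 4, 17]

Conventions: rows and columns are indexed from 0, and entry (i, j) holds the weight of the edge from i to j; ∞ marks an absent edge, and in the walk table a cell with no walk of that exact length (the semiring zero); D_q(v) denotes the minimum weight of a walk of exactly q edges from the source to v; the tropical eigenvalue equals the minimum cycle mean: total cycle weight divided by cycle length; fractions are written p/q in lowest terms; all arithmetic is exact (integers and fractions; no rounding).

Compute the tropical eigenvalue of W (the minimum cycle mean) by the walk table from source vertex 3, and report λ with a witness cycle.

q=0: [∞, ∞, ∞, 0]
q=1: [-5, 11, 4, 17]
q=2: [8, -5, -9, 9]
q=3: [-4, -18, -1, -3]
q=4: [-17, -10, -8, -10]
Optimal cycle mean attained by: cycle 0->2->1->0, total (-4) + (-9) + 1, length 3.
Answer: λ = -4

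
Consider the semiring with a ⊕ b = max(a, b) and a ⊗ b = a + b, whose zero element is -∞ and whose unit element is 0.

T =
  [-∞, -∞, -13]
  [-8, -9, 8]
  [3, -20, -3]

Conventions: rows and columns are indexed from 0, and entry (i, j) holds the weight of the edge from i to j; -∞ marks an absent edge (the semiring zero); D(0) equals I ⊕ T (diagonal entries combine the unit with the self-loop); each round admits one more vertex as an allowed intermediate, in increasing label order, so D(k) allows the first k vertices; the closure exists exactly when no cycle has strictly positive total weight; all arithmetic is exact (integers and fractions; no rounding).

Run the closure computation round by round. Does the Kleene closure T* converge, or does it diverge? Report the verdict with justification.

D(0):
  [0, -∞, -13]
  [-8, 0, 8]
  [3, -20, 0]
D(1):
  [0, -∞, -13]
  [-8, 0, 8]
  [3, -20, 0]
D(2):
  [0, -∞, -13]
  [-8, 0, 8]
  [3, -20, 0]
D(3):
  [0, -33, -13]
  [11, 0, 8]
  [3, -20, 0]
Key observation: every diagonal entry stays at the unit through all rounds, so no improving cycle exists.
Answer: CONVERGES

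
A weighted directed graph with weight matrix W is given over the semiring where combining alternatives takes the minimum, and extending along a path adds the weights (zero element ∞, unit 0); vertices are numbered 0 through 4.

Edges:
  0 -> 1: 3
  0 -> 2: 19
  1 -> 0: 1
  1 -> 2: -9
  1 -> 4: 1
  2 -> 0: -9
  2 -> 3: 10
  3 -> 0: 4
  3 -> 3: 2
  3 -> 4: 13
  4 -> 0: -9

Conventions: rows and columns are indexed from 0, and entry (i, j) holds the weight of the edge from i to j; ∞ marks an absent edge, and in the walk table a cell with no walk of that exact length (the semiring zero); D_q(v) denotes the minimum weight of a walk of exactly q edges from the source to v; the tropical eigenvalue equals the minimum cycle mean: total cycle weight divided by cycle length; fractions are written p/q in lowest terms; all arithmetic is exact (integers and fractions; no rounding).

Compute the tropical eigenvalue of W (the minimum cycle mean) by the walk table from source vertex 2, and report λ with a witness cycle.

q=0: [∞, ∞, 0, ∞, ∞]
q=1: [-9, ∞, ∞, 10, ∞]
q=2: [14, -6, 10, 12, 23]
q=3: [-5, 17, -15, 14, -5]
q=4: [-24, -2, 8, -5, 18]
q=5: [-1, -21, -11, -3, -1]
Optimal cycle mean attained by: cycle 0->1->2->0, total 3 + (-9) + (-9), length 3.
Answer: λ = -5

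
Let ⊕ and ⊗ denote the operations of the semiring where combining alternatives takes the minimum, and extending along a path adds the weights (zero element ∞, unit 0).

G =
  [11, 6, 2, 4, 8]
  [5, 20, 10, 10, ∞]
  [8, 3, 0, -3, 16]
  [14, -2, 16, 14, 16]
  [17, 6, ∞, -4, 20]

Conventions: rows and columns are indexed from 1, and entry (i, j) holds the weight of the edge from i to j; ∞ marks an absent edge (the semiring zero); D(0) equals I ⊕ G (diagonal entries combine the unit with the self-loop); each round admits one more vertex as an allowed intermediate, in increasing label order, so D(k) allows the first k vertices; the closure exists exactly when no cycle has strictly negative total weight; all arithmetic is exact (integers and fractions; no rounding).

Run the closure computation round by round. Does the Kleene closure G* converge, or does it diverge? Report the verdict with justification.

D(0):
  [0, 6, 2, 4, 8]
  [5, 0, 10, 10, ∞]
  [8, 3, 0, -3, 16]
  [14, -2, 16, 0, 16]
  [17, 6, ∞, -4, 0]
D(1):
  [0, 6, 2, 4, 8]
  [5, 0, 7, 9, 13]
  [8, 3, 0, -3, 16]
  [14, -2, 16, 0, 16]
  [17, 6, 19, -4, 0]
D(2):
  [0, 6, 2, 4, 8]
  [5, 0, 7, 9, 13]
  [8, 3, 0, -3, 16]
  [3, -2, 5, 0, 11]
  [11, 6, 13, -4, 0]
D(3):
  [0, 5, 2, -1, 8]
  [5, 0, 7, 4, 13]
  [8, 3, 0, -3, 16]
  [3, -2, 5, 0, 11]
  [11, 6, 13, -4, 0]
D(4):
  [0, -3, 2, -1, 8]
  [5, 0, 7, 4, 13]
  [0, -5, 0, -3, 8]
  [3, -2, 5, 0, 11]
  [-1, -6, 1, -4, 0]
D(5):
  [0, -3, 2, -1, 8]
  [5, 0, 7, 4, 13]
  [0, -5, 0, -3, 8]
  [3, -2, 5, 0, 11]
  [-1, -6, 1, -4, 0]
Key observation: every diagonal entry stays at the unit through all rounds, so no improving cycle exists.
Answer: CONVERGES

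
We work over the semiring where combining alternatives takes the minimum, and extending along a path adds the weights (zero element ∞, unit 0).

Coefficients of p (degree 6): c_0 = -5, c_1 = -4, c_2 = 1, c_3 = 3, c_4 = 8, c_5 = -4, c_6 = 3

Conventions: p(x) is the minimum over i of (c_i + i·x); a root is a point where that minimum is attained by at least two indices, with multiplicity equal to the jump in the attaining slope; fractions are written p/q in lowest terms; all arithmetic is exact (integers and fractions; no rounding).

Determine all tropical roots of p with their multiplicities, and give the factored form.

hull edge (i=0, c=-5) to (i=5, c=-4): slope 1/5, span 5
hull edge (i=5, c=-4) to (i=6, c=3): slope 7, span 1
Factored form: p(x) = 3 ⊗ (x ⊕ (-7)) ⊗ (x ⊕ (-1/5)) ⊗ (x ⊕ (-1/5)) ⊗ (x ⊕ (-1/5)) ⊗ (x ⊕ (-1/5)) ⊗ (x ⊕ (-1/5))
Answer: roots = -7 (mult 1), -1/5 (mult 5)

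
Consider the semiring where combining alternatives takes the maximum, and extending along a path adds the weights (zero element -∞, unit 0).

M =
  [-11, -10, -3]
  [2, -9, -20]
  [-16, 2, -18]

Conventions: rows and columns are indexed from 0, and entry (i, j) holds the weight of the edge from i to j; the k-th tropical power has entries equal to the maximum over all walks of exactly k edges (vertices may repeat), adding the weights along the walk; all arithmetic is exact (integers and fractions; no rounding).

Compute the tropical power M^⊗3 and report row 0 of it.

M^⊗2:
  [-8, -1, -14]
  [-7, -8, -1]
  [4, -7, -18]
M^⊗3:
  [1, -10, -11]
  [-6, 1, -10]
  [-5, -6, 1]
Answer: row 0 of M^⊗3 = [1, -10, -11]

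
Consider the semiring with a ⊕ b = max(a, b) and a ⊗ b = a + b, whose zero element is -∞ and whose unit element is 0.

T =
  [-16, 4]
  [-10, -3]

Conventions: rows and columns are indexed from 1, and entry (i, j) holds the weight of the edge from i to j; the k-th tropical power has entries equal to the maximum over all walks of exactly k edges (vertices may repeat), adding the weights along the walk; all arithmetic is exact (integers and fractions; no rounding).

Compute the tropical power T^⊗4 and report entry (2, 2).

T^⊗2:
  [-6, 1]
  [-13, -6]
T^⊗3:
  [-9, -2]
  [-16, -9]
T^⊗4:
  [-12, -5]
  [-19, -12]
Key observation: the optimum is the walk 2->1->2->1->2, with weight (-10) + 4 + (-10) + 4 = -12.
Optimal value attained by: walk 2->1->2->1->2.
Answer: (T^⊗4)[2][2] = -12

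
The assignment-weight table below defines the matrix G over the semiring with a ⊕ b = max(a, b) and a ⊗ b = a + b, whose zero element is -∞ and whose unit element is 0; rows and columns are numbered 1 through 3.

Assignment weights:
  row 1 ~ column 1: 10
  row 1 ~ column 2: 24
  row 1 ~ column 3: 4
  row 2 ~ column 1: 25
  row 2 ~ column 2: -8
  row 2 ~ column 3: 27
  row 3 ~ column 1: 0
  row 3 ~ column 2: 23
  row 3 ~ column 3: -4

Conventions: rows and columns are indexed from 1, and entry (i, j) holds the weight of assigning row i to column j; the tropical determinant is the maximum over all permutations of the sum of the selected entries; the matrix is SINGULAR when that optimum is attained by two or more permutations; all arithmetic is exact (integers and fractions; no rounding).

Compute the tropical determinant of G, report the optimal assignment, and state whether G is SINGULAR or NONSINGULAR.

σ = (1, 2, 3): 10 + (-8) + (-4) = -2
σ = (1, 3, 2): 10 + 27 + 23 = 60
σ = (2, 1, 3): 24 + 25 + (-4) = 45
σ = (2, 3, 1): 24 + 27 + 0 = 51
σ = (3, 1, 2): 4 + 25 + 23 = 52
σ = (3, 2, 1): 4 + (-8) + 0 = -4
Optimal value attained by: σ = (1, 3, 2).
Answer: det⊕(G) = 60; verdict: NONSINGULAR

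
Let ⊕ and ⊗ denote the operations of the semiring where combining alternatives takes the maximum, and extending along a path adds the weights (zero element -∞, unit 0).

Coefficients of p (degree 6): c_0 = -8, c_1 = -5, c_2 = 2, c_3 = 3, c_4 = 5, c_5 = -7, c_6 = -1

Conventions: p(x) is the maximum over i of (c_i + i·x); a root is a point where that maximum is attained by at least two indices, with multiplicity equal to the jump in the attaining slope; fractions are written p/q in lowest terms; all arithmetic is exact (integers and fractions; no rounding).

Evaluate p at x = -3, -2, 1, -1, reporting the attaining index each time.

p(-3) = max(-8+0·(-3)=-8, -5+1·(-3)=-8, 2+2·(-3)=-4, 3+3·(-3)=-6, 5+4·(-3)=-7, -7+5·(-3)=-22, -1+6·(-3)=-19) = -4 (attained by i=2)
p(-2) = max(-8+0·(-2)=-8, -5+1·(-2)=-7, 2+2·(-2)=-2, 3+3·(-2)=-3, 5+4·(-2)=-3, -7+5·(-2)=-17, -1+6·(-2)=-13) = -2 (attained by i=2)
p(1) = max(-8+0·1=-8, -5+1·1=-4, 2+2·1=4, 3+3·1=6, 5+4·1=9, -7+5·1=-2, -1+6·1=5) = 9 (attained by i=4)
p(-1) = max(-8+0·(-1)=-8, -5+1·(-1)=-6, 2+2·(-1)=0, 3+3·(-1)=0, 5+4·(-1)=1, -7+5·(-1)=-12, -1+6·(-1)=-7) = 1 (attained by i=4)
Answer: p(-3) = -4; p(-2) = -2; p(1) = 9; p(-1) = 1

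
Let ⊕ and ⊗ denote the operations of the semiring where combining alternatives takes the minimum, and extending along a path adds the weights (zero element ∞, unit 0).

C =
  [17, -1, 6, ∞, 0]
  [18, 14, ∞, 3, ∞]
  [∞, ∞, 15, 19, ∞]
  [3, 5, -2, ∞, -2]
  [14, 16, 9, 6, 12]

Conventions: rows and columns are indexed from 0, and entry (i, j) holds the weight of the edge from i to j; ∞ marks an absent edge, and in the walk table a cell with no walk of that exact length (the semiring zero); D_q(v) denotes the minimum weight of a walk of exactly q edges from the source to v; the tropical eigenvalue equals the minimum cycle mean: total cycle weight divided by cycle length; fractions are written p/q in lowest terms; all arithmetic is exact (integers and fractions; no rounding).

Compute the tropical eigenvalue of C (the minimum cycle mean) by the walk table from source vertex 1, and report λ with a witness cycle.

q=0: [∞, 0, ∞, ∞, ∞]
q=1: [18, 14, ∞, 3, ∞]
q=2: [6, 8, 1, 17, 1]
q=3: [15, 5, 10, 7, 6]
q=4: [10, 12, 5, 8, 5]
q=5: [11, 9, 6, 11, 6]
Optimal cycle mean attained by: cycle 0->1->3->0, total (-1) + 3 + 3, length 3.
Answer: λ = 5/3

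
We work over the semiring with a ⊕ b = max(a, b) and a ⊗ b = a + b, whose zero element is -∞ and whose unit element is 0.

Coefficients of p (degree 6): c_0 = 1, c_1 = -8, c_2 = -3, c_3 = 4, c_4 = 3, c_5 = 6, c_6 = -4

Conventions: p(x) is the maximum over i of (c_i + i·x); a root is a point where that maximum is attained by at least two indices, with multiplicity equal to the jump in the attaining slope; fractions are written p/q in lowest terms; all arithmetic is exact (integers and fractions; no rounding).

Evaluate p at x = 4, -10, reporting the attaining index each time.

p(4) = max(1+0·4=1, -8+1·4=-4, -3+2·4=5, 4+3·4=16, 3+4·4=19, 6+5·4=26, -4+6·4=20) = 26 (attained by i=5)
p(-10) = max(1+0·(-10)=1, -8+1·(-10)=-18, -3+2·(-10)=-23, 4+3·(-10)=-26, 3+4·(-10)=-37, 6+5·(-10)=-44, -4+6·(-10)=-64) = 1 (attained by i=0)
Answer: p(4) = 26; p(-10) = 1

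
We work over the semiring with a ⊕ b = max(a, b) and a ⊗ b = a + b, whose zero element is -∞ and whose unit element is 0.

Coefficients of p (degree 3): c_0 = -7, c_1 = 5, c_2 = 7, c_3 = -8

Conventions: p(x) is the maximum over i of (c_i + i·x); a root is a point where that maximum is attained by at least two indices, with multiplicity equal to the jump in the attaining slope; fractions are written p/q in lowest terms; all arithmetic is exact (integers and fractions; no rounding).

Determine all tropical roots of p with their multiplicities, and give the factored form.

hull edge (i=0, c=-7) to (i=1, c=5): slope 12, span 1
hull edge (i=1, c=5) to (i=2, c=7): slope 2, span 1
hull edge (i=2, c=7) to (i=3, c=-8): slope -15, span 1
Factored form: p(x) = -8 ⊗ (x ⊕ (-12)) ⊗ (x ⊕ (-2)) ⊗ (x ⊕ 15)
Answer: roots = -12 (mult 1), -2 (mult 1), 15 (mult 1)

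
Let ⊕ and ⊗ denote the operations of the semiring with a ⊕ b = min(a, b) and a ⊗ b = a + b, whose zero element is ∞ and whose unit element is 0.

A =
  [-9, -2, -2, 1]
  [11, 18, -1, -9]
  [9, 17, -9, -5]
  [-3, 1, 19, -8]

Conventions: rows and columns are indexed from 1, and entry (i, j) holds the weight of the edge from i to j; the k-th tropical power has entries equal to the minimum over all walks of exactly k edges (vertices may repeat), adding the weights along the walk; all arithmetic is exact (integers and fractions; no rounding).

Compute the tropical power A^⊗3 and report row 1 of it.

A^⊗2:
  [-18, -11, -11, -11]
  [-12, -8, -10, -17]
  [-8, -4, -18, -14]
  [-12, -7, -5, -16]
A^⊗3:
  [-27, -20, -20, -20]
  [-21, -16, -19, -25]
  [-17, -13, -27, -23]
  [-21, -15, -14, -24]
Answer: row 1 of A^⊗3 = [-27, -20, -20, -20]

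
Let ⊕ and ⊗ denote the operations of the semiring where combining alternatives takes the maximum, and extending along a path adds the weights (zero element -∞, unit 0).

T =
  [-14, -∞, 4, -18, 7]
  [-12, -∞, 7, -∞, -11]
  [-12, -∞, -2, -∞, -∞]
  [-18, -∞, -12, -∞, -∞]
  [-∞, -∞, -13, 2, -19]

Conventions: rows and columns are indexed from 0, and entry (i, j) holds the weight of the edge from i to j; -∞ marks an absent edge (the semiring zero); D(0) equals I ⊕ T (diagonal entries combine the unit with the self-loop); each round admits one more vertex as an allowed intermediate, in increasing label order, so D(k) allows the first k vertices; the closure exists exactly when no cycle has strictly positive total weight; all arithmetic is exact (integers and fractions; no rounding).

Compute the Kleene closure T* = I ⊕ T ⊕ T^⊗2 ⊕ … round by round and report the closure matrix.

D(0):
  [0, -∞, 4, -18, 7]
  [-12, 0, 7, -∞, -11]
  [-12, -∞, 0, -∞, -∞]
  [-18, -∞, -12, 0, -∞]
  [-∞, -∞, -13, 2, 0]
D(1):
  [0, -∞, 4, -18, 7]
  [-12, 0, 7, -30, -5]
  [-12, -∞, 0, -30, -5]
  [-18, -∞, -12, 0, -11]
  [-∞, -∞, -13, 2, 0]
D(2):
  [0, -∞, 4, -18, 7]
  [-12, 0, 7, -30, -5]
  [-12, -∞, 0, -30, -5]
  [-18, -∞, -12, 0, -11]
  [-∞, -∞, -13, 2, 0]
D(3):
  [0, -∞, 4, -18, 7]
  [-5, 0, 7, -23, 2]
  [-12, -∞, 0, -30, -5]
  [-18, -∞, -12, 0, -11]
  [-25, -∞, -13, 2, 0]
D(4):
  [0, -∞, 4, -18, 7]
  [-5, 0, 7, -23, 2]
  [-12, -∞, 0, -30, -5]
  [-18, -∞, -12, 0, -11]
  [-16, -∞, -10, 2, 0]
D(5):
  [0, -∞, 4, 9, 7]
  [-5, 0, 7, 4, 2]
  [-12, -∞, 0, -3, -5]
  [-18, -∞, -12, 0, -11]
  [-16, -∞, -10, 2, 0]
Answer: T* = [[0, -∞, 4, 9, 7], [-5, 0, 7, 4, 2], [-12, -∞, 0, -3, -5], [-18, -∞, -12, 0, -11], [-16, -∞, -10, 2, 0]]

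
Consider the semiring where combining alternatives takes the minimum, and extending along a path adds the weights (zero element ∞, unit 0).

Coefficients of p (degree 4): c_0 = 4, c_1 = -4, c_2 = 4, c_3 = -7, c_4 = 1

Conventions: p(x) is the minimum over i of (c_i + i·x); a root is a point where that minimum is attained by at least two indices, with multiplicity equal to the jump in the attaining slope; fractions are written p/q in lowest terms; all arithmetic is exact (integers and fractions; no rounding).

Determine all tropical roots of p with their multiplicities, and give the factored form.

hull edge (i=0, c=4) to (i=1, c=-4): slope -8, span 1
hull edge (i=1, c=-4) to (i=3, c=-7): slope -3/2, span 2
hull edge (i=3, c=-7) to (i=4, c=1): slope 8, span 1
Factored form: p(x) = 1 ⊗ (x ⊕ (-8)) ⊗ (x ⊕ 3/2) ⊗ (x ⊕ 3/2) ⊗ (x ⊕ 8)
Answer: roots = -8 (mult 1), 3/2 (mult 2), 8 (mult 1)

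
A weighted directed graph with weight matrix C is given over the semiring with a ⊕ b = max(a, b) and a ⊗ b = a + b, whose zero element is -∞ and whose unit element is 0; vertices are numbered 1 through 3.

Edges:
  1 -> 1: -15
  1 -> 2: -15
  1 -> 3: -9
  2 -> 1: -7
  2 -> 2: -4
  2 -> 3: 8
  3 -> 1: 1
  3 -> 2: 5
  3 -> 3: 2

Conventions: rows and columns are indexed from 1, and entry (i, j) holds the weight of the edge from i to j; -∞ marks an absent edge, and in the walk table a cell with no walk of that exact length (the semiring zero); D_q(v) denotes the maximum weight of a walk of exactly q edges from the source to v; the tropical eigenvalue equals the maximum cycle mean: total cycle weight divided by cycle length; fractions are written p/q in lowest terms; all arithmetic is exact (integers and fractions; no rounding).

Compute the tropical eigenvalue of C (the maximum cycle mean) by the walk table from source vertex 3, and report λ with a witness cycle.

q=0: [-∞, -∞, 0]
q=1: [1, 5, 2]
q=2: [3, 7, 13]
q=3: [14, 18, 15]
Optimal cycle mean attained by: cycle 2->3->2, total 8 + 5, length 2.
Answer: λ = 13/2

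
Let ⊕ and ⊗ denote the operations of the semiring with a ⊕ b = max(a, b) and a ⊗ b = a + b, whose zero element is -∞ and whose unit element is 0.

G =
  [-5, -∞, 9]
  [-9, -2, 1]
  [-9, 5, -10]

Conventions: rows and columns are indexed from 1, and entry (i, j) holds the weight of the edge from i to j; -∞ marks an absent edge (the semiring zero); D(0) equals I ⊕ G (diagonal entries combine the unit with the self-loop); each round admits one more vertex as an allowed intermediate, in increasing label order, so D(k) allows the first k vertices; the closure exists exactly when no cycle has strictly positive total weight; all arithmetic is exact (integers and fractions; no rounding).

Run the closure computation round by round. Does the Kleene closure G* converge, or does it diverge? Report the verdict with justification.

D(0):
  [0, -∞, 9]
  [-9, 0, 1]
  [-9, 5, 0]
D(1):
  [0, -∞, 9]
  [-9, 0, 1]
  [-9, 5, 0]
Detection: at round 2, diagonal entry (3, 3) turns strictly positive.
Key observation: the cycle 3->2->1->3 has total weight 5 + (-9) + 9, which is strictly positive.
Answer: DIVERGES — positive cycle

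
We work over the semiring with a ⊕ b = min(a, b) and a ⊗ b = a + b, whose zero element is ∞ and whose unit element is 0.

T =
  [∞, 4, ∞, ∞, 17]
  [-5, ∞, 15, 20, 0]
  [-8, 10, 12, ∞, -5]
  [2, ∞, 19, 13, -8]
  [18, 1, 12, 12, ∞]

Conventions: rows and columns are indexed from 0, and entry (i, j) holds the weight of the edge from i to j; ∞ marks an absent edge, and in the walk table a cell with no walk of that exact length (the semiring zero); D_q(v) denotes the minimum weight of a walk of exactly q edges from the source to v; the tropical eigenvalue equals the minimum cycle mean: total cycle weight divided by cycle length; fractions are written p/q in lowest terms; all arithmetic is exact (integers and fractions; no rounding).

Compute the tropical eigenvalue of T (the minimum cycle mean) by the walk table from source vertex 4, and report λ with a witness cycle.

q=0: [∞, ∞, ∞, ∞, 0]
q=1: [18, 1, 12, 12, ∞]
q=2: [-4, 22, 16, 21, 1]
q=3: [8, 0, 13, 13, 11]
q=4: [-5, 12, 15, 20, 0]
q=5: [7, -1, 12, 12, 10]
Optimal cycle mean attained by: cycle 0->1->0, total 4 + (-5), length 2.
Answer: λ = -1/2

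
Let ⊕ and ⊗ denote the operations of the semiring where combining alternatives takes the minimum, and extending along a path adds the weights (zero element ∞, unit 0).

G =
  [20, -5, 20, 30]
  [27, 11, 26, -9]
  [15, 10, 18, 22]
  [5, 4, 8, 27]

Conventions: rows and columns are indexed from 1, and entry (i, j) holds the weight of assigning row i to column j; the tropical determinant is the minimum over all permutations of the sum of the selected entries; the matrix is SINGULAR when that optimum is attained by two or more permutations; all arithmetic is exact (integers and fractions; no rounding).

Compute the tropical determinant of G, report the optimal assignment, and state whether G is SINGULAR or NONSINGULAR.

σ = (1, 2, 3, 4): 20 + 11 + 18 + 27 = 76
σ = (1, 2, 4, 3): 20 + 11 + 22 + 8 = 61
σ = (1, 3, 2, 4): 20 + 26 + 10 + 27 = 83
σ = (1, 3, 4, 2): 20 + 26 + 22 + 4 = 72
σ = (1, 4, 2, 3): 20 + (-9) + 10 + 8 = 29
σ = (1, 4, 3, 2): 20 + (-9) + 18 + 4 = 33
σ = (2, 1, 3, 4): (-5) + 27 + 18 + 27 = 67
σ = (2, 1, 4, 3): (-5) + 27 + 22 + 8 = 52
σ = (2, 3, 1, 4): (-5) + 26 + 15 + 27 = 63
σ = (2, 3, 4, 1): (-5) + 26 + 22 + 5 = 48
σ = (2, 4, 1, 3): (-5) + (-9) + 15 + 8 = 9
σ = (2, 4, 3, 1): (-5) + (-9) + 18 + 5 = 9
σ = (3, 1, 2, 4): 20 + 27 + 10 + 27 = 84
σ = (3, 1, 4, 2): 20 + 27 + 22 + 4 = 73
σ = (3, 2, 1, 4): 20 + 11 + 15 + 27 = 73
σ = (3, 2, 4, 1): 20 + 11 + 22 + 5 = 58
σ = (3, 4, 1, 2): 20 + (-9) + 15 + 4 = 30
σ = (3, 4, 2, 1): 20 + (-9) + 10 + 5 = 26
σ = (4, 1, 2, 3): 30 + 27 + 10 + 8 = 75
σ = (4, 1, 3, 2): 30 + 27 + 18 + 4 = 79
σ = (4, 2, 1, 3): 30 + 11 + 15 + 8 = 64
σ = (4, 2, 3, 1): 30 + 11 + 18 + 5 = 64
σ = (4, 3, 1, 2): 30 + 26 + 15 + 4 = 75
σ = (4, 3, 2, 1): 30 + 26 + 10 + 5 = 71
Optimal value attained by: σ = (2, 4, 1, 3).
Answer: det⊕(G) = 9; verdict: SINGULAR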